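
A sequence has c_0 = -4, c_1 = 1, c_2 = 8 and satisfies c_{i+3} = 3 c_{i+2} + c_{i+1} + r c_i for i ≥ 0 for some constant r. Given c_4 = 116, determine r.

-3

c_3 = 25 - 4r
c_4 = 83 - 11r
So 83 - 11r = 116, giving r = -3.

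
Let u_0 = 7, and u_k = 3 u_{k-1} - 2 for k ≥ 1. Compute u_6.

4375

u_1 = 3(7) - 2 = 19
u_2 = 3(19) - 2 = 55
u_3 = 3(55) - 2 = 163
u_4 = 3(163) - 2 = 487
u_5 = 3(487) - 2 = 1459
u_6 = 3(1459) - 2 = 4375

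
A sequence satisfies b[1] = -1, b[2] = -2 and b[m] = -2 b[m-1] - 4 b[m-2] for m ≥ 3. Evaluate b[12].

b[3] = -2*(-2) - 4*(-1) = 8
b[4] = -2*8 - 4*(-2) = -8
b[5] = -2*(-8) - 4*8 = -16
b[6] = -2*(-16) - 4*(-8) = 64
b[7] = -2*64 - 4*(-16) = -64
b[8] = -2*(-64) - 4*64 = -128
b[9] = -2*(-128) - 4*(-64) = 512
b[10] = -2*512 - 4*(-128) = -512
b[11] = -2*(-512) - 4*512 = -1024
b[12] = -2*(-1024) - 4*(-512) = 4096

4096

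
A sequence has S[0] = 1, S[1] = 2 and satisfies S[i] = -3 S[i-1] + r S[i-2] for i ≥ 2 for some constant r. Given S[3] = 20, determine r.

-2

S[2] = -6 + r
S[3] = 18 - r
So 18 - r = 20, giving r = -2.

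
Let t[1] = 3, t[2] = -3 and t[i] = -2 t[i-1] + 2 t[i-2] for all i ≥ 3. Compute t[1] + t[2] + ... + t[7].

462

t[3] = -2*(-3) + 2*3 = 12
t[4] = -2*12 + 2*(-3) = -30
t[5] = -2*(-30) + 2*12 = 84
t[6] = -2*84 + 2*(-30) = -228
t[7] = -2*(-228) + 2*84 = 624
Sum = 3 + (-3) + 12 + (-30) + 84 + (-228) + 624 = 462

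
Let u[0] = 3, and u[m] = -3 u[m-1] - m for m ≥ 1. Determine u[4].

257

u[1] = -3·3 - 1 = -10
u[2] = -3·(-10) - 2 = 28
u[3] = -3·28 - 3 = -87
u[4] = -3·(-87) - 4 = 257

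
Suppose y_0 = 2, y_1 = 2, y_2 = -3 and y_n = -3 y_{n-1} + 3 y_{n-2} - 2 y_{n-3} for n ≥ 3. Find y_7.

y_3 = -3*(-3) + 3*2 - 2*2 = 11
y_4 = -3*11 + 3*(-3) - 2*2 = -46
y_5 = -3*(-46) + 3*11 - 2*(-3) = 177
y_6 = -3*177 + 3*(-46) - 2*11 = -691
y_7 = -3*(-691) + 3*177 - 2*(-46) = 2696

2696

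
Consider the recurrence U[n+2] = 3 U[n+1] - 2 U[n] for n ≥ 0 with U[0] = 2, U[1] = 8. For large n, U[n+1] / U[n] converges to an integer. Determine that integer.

The characteristic equation is r^2 - 3r + 2 = 0, which factors as (r - 2)(r - 1) = 0.
So the roots are 2 and 1. Since |2| > |1| and the coefficient of 2^n is non-zero, the ratio tends to 2.

2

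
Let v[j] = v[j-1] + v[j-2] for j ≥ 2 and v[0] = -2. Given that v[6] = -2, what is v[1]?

Let v[1] = z.
v[2] = -2 + z
v[3] = -2 + 2z
v[4] = -4 + 3z
v[5] = -6 + 5z
v[6] = -10 + 8z
So -10 + 8z = -2, giving z = 1.

1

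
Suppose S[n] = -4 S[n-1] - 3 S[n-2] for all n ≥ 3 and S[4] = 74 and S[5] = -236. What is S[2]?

2

Rearranging, S[n-2] = (S[n] + 4 S[n-1]) / -3.
S[3] = (-236 + 4*74) / -3 = 60/-3 = -20
S[2] = (74 + 4*(-20)) / -3 = -6/-3 = 2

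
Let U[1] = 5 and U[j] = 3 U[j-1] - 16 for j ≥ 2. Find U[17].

-129140155

The fixed point is -16/(1 - 3) = 8, so U[j] - 8 = 3(U[j-1] - 8).
Hence U[j] = -3·3^{j-1} + 8.
U[17] = -3·3^{16} + 8 = -3·43046721 + 8 = -129140155.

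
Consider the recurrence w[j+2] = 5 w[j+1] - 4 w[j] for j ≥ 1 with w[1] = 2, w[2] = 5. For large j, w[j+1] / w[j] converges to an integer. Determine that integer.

4

The characteristic equation is r^2 - 5r + 4 = 0, which factors as (r - 4)(r - 1) = 0.
So the roots are 4 and 1. Since |4| > |1| and the coefficient of 4^j is non-zero, the ratio tends to 4.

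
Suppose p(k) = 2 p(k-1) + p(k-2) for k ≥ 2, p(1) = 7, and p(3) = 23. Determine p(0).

-6

Let p(0) = x.
p(2) = 14 + x
p(3) = 35 + 2x
So 35 + 2x = 23, giving x = -6.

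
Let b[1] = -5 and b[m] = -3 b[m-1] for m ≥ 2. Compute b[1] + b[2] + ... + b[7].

-2735

b[2] = -3(-5) = 15
b[3] = -3(15) = -45
b[4] = -3(-45) = 135
b[5] = -3(135) = -405
b[6] = -3(-405) = 1215
b[7] = -3(1215) = -3645
Sum = (-5) + 15 + (-45) + 135 + (-405) + 1215 + (-3645) = -2735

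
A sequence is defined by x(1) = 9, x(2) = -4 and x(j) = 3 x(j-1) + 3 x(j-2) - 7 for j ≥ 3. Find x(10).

x(3) = 3·(-4) + 3·9 - 7 = 8
x(4) = 3·8 + 3·(-4) - 7 = 5
x(5) = 3·5 + 3·8 - 7 = 32
x(6) = 3·32 + 3·5 - 7 = 104
x(7) = 3·104 + 3·32 - 7 = 401
x(8) = 3·401 + 3·104 - 7 = 1508
x(9) = 3·1508 + 3·401 - 7 = 5720
x(10) = 3·5720 + 3·1508 - 7 = 21677

21677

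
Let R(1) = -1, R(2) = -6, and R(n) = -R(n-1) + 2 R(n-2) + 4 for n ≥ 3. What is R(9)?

R(3) = -(-6) + 2*(-1) + 4 = 8
R(4) = -8 + 2*(-6) + 4 = -16
R(5) = -(-16) + 2*8 + 4 = 36
R(6) = -36 + 2*(-16) + 4 = -64
R(7) = -(-64) + 2*36 + 4 = 140
R(8) = -140 + 2*(-64) + 4 = -264
R(9) = -(-264) + 2*140 + 4 = 548

548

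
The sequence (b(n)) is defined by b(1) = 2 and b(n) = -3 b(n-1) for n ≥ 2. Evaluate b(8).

b(2) = -3(2) = -6
b(3) = -3(-6) = 18
b(4) = -3(18) = -54
b(5) = -3(-54) = 162
b(6) = -3(162) = -486
b(7) = -3(-486) = 1458
b(8) = -3(1458) = -4374

-4374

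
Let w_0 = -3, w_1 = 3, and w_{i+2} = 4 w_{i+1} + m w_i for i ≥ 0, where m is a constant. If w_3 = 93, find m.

w_2 = 12 - 3m
w_3 = 48 - 9m
So 48 - 9m = 93, giving m = -5.

-5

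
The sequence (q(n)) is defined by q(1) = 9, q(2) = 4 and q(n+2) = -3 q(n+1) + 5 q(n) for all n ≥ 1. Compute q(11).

2098218

q(3) = -3·4 + 5·9 = 33
q(4) = -3·33 + 5·4 = -79
q(5) = -3·(-79) + 5·33 = 402
q(6) = -3·402 + 5·(-79) = -1601
q(7) = -3·(-1601) + 5·402 = 6813
q(8) = -3·6813 + 5·(-1601) = -28444
q(9) = -3·(-28444) + 5·6813 = 119397
q(10) = -3·119397 + 5·(-28444) = -500411
q(11) = -3·(-500411) + 5·119397 = 2098218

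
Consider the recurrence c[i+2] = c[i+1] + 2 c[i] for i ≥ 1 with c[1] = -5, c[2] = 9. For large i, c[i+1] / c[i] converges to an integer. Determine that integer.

The characteristic equation is r^2 - r - 2 = 0, which factors as (r - 2)(r + 1) = 0.
So the roots are 2 and -1. Since |2| > |-1| and the coefficient of 2^i is non-zero, the ratio tends to 2.

2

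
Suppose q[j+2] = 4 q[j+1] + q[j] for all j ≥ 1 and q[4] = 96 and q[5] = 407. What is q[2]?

Rearranging, q[j-2] = q[j] - 4 q[j-1].
q[3] = 407 - 4*96 = 23
q[2] = 96 - 4*23 = 4

4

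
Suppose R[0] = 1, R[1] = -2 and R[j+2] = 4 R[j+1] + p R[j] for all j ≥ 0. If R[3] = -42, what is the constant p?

-5

R[2] = -8 + p
R[3] = -32 + 2p
So -32 + 2p = -42, giving p = -5.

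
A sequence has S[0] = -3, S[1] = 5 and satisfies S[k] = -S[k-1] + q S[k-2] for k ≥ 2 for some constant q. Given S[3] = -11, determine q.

-2

S[2] = -5 - 3q
S[3] = 5 + 8q
So 5 + 8q = -11, giving q = -2.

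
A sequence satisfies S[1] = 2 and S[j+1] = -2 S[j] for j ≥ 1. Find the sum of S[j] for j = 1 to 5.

S[2] = -2(2) = -4
S[3] = -2(-4) = 8
S[4] = -2(8) = -16
S[5] = -2(-16) = 32
Sum = 2 + (-4) + 8 + (-16) + 32 = 22

22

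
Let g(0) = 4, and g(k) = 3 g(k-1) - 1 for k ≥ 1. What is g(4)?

g(1) = 3(4) - 1 = 11
g(2) = 3(11) - 1 = 32
g(3) = 3(32) - 1 = 95
g(4) = 3(95) - 1 = 284

284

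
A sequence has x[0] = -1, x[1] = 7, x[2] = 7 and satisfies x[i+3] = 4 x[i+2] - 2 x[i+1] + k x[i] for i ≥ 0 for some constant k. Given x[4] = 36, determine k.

x[3] = 14 - k
x[4] = 42 + 3k
So 42 + 3k = 36, giving k = -2.

-2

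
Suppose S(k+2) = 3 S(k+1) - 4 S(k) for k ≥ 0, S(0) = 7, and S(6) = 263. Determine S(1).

Let S(1) = w.
S(2) = -28 + 3w
S(3) = -84 + 5w
S(4) = -140 + 3w
S(5) = -84 - 11w
S(6) = 308 - 45w
So 308 - 45w = 263, giving w = 1.

1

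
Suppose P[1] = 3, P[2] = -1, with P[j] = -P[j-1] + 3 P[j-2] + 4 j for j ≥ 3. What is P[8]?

P[3] = -(-1) + 3*3 + 12 = 22
P[4] = -22 + 3*(-1) + 16 = -9
P[5] = -(-9) + 3*22 + 20 = 95
P[6] = -95 + 3*(-9) + 24 = -98
P[7] = -(-98) + 3*95 + 28 = 411
P[8] = -411 + 3*(-98) + 32 = -673

-673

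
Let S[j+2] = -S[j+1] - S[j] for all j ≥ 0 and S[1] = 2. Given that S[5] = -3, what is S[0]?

Let S[0] = w.
S[2] = -2 - w
S[3] = w
S[4] = 2
S[5] = -2 - w
So -2 - w = -3, giving w = 1.

1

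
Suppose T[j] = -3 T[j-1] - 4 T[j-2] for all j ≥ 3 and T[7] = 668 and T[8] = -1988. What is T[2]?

8

Rearranging, T[j-2] = (T[j] + 3 T[j-1]) / -4.
T[6] = (-1988 + 3*668) / -4 = 16/-4 = -4
T[5] = (668 + 3*(-4)) / -4 = 656/-4 = -164
T[4] = (-4 + 3*(-164)) / -4 = -496/-4 = 124
T[3] = (-164 + 3*124) / -4 = 208/-4 = -52
T[2] = (124 + 3*(-52)) / -4 = -32/-4 = 8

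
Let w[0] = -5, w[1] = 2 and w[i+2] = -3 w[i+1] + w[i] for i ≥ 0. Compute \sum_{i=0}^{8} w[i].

-10598

w[2] = -3*2 + (-5) = -11
w[3] = -3*(-11) + 2 = 35
w[4] = -3*35 + (-11) = -116
w[5] = -3*(-116) + 35 = 383
w[6] = -3*383 + (-116) = -1265
w[7] = -3*(-1265) + 383 = 4178
w[8] = -3*4178 + (-1265) = -13799
Sum = (-5) + 2 + (-11) + 35 + (-116) + 383 + (-1265) + 4178 + (-13799) = -10598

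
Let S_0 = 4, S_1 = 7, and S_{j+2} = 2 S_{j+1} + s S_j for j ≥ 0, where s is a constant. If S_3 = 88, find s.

4

S_2 = 14 + 4s
S_3 = 28 + 15s
So 28 + 15s = 88, giving s = 4.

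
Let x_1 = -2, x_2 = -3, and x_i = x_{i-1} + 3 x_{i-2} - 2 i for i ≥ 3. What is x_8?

x_3 = (-3) + 3*(-2) - 6 = -15
x_4 = (-15) + 3*(-3) - 8 = -32
x_5 = (-32) + 3*(-15) - 10 = -87
x_6 = (-87) + 3*(-32) - 12 = -195
x_7 = (-195) + 3*(-87) - 14 = -470
x_8 = (-470) + 3*(-195) - 16 = -1071

-1071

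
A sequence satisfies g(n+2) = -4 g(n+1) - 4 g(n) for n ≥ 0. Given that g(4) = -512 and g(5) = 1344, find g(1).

Rearranging, g(n-2) = (g(n) + 4 g(n-1)) / -4.
g(3) = (1344 + 4*(-512)) / -4 = -704/-4 = 176
g(2) = (-512 + 4*176) / -4 = 192/-4 = -48
g(1) = (176 + 4*(-48)) / -4 = -16/-4 = 4

4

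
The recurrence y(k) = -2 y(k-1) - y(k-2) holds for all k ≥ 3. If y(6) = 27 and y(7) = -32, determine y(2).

Rearranging, y(k-2) = -(y(k) + 2 y(k-1)).
y(5) = -(-32 + 2(27)) = -22
y(4) = -(27 + 2(-22)) = 17
y(3) = -(-22 + 2(17)) = -12
y(2) = -(17 + 2(-12)) = 7

7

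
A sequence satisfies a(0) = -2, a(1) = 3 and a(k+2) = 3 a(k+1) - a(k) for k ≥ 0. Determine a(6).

542

a(2) = 3·3 - (-2) = 11
a(3) = 3·11 - 3 = 30
a(4) = 3·30 - 11 = 79
a(5) = 3·79 - 30 = 207
a(6) = 3·207 - 79 = 542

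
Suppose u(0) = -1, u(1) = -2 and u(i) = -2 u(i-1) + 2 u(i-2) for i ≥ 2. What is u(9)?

-3104

u(2) = -2*(-2) + 2*(-1) = 2
u(3) = -2*2 + 2*(-2) = -8
u(4) = -2*(-8) + 2*2 = 20
u(5) = -2*20 + 2*(-8) = -56
u(6) = -2*(-56) + 2*20 = 152
u(7) = -2*152 + 2*(-56) = -416
u(8) = -2*(-416) + 2*152 = 1136
u(9) = -2*1136 + 2*(-416) = -3104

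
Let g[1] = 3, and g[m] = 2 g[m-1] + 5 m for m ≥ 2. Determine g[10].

9156

g[2] = 2*3 + 10 = 16
g[3] = 2*16 + 15 = 47
g[4] = 2*47 + 20 = 114
g[5] = 2*114 + 25 = 253
g[6] = 2*253 + 30 = 536
g[7] = 2*536 + 35 = 1107
g[8] = 2*1107 + 40 = 2254
g[9] = 2*2254 + 45 = 4553
g[10] = 2*4553 + 50 = 9156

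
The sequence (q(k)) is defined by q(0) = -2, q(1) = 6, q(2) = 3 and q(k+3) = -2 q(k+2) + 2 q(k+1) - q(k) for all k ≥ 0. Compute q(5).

45

q(3) = -2(3) + 2(6) - (-2) = 8
q(4) = -2(8) + 2(3) - 6 = -16
q(5) = -2(-16) + 2(8) - 3 = 45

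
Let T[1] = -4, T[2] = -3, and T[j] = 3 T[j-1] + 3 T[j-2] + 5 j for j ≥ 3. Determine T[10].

T[3] = 3·(-3) + 3·(-4) + 15 = -6
T[4] = 3·(-6) + 3·(-3) + 20 = -7
T[5] = 3·(-7) + 3·(-6) + 25 = -14
T[6] = 3·(-14) + 3·(-7) + 30 = -33
T[7] = 3·(-33) + 3·(-14) + 35 = -106
T[8] = 3·(-106) + 3·(-33) + 40 = -377
T[9] = 3·(-377) + 3·(-106) + 45 = -1404
T[10] = 3·(-1404) + 3·(-377) + 50 = -5293

-5293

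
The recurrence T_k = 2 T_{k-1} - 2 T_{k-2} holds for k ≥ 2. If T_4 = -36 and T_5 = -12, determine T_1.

3

Rearranging, T_{k-2} = (T_k - 2 T_{k-1}) / -2.
T_3 = (-12 - 2*(-36)) / -2 = 60/-2 = -30
T_2 = (-36 - 2*(-30)) / -2 = 24/-2 = -12
T_1 = (-30 - 2*(-12)) / -2 = -6/-2 = 3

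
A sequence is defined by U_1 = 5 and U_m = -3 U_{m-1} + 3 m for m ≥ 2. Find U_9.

24201

U_2 = -3·5 + 6 = -9
U_3 = -3·(-9) + 9 = 36
U_4 = -3·36 + 12 = -96
U_5 = -3·(-96) + 15 = 303
U_6 = -3·303 + 18 = -891
U_7 = -3·(-891) + 21 = 2694
U_8 = -3·2694 + 24 = -8058
U_9 = -3·(-8058) + 27 = 24201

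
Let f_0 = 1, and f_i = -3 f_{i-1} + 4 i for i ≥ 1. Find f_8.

1649

f_1 = -3(1) + 4 = 1
f_2 = -3(1) + 8 = 5
f_3 = -3(5) + 12 = -3
f_4 = -3(-3) + 16 = 25
f_5 = -3(25) + 20 = -55
f_6 = -3(-55) + 24 = 189
f_7 = -3(189) + 28 = -539
f_8 = -3(-539) + 32 = 1649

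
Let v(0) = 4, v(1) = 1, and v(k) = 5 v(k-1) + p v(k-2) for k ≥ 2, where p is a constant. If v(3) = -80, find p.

v(2) = 5 + 4p
v(3) = 25 + 21p
So 25 + 21p = -80, giving p = -5.

-5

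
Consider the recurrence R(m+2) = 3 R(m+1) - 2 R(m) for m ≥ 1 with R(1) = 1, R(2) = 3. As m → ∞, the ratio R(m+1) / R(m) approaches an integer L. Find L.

The characteristic equation is r^2 - 3r + 2 = 0, which factors as (r - 2)(r - 1) = 0.
So the roots are 2 and 1. Since |2| > |1| and the coefficient of 2^m is non-zero, the ratio tends to 2.

2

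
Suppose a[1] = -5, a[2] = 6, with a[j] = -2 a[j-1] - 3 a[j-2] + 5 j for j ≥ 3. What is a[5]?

a[3] = -2·6 - 3·(-5) + 15 = 18
a[4] = -2·18 - 3·6 + 20 = -34
a[5] = -2·(-34) - 3·18 + 25 = 39

39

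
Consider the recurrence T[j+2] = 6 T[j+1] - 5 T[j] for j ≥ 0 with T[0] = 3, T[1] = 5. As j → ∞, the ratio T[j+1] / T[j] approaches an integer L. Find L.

5

The characteristic equation is r^2 - 6r + 5 = 0, which factors as (r - 5)(r - 1) = 0.
So the roots are 5 and 1. Since |5| > |1| and the coefficient of 5^j is non-zero, the ratio tends to 5.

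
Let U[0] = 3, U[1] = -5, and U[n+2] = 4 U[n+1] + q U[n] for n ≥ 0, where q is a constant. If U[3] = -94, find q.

U[2] = -20 + 3q
U[3] = -80 + 7q
So -80 + 7q = -94, giving q = -2.

-2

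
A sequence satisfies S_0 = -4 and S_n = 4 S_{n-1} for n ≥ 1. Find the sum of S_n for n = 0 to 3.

-340

S_1 = 4*(-4) = -16
S_2 = 4*(-16) = -64
S_3 = 4*(-64) = -256
Sum = (-4) + (-16) + (-64) + (-256) = -340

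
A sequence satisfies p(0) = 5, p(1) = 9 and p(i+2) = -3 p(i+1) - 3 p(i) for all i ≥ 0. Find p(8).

p(2) = -3(9) - 3(5) = -42
p(3) = -3(-42) - 3(9) = 99
p(4) = -3(99) - 3(-42) = -171
p(5) = -3(-171) - 3(99) = 216
p(6) = -3(216) - 3(-171) = -135
p(7) = -3(-135) - 3(216) = -243
p(8) = -3(-243) - 3(-135) = 1134

1134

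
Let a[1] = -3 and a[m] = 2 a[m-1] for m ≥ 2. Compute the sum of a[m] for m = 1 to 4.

-45

a[2] = 2·(-3) = -6
a[3] = 2·(-6) = -12
a[4] = 2·(-12) = -24
Sum = (-3) + (-6) + (-12) + (-24) = -45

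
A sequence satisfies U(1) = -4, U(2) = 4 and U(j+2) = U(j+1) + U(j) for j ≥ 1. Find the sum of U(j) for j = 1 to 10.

U(3) = 4 + (-4) = 0
U(4) = 0 + 4 = 4
U(5) = 4 + 0 = 4
U(6) = 4 + 4 = 8
U(7) = 8 + 4 = 12
U(8) = 12 + 8 = 20
U(9) = 20 + 12 = 32
U(10) = 32 + 20 = 52
Sum = (-4) + 4 + 0 + 4 + 4 + 8 + 12 + 20 + 32 + 52 = 132

132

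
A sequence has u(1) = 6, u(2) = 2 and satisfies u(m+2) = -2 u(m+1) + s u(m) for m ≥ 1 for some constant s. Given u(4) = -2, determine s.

1

u(3) = -4 + 6s
u(4) = 8 - 10s
So 8 - 10s = -2, giving s = 1.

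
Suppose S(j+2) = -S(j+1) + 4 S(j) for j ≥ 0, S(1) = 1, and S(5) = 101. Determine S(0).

-2

Let S(0) = x.
S(2) = -1 + 4x
S(3) = 5 - 4x
S(4) = -9 + 20x
S(5) = 29 - 36x
So 29 - 36x = 101, giving x = -2.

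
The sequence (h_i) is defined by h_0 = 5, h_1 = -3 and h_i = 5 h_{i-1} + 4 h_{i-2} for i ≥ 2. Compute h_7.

15533

h_2 = 5(-3) + 4(5) = 5
h_3 = 5(5) + 4(-3) = 13
h_4 = 5(13) + 4(5) = 85
h_5 = 5(85) + 4(13) = 477
h_6 = 5(477) + 4(85) = 2725
h_7 = 5(2725) + 4(477) = 15533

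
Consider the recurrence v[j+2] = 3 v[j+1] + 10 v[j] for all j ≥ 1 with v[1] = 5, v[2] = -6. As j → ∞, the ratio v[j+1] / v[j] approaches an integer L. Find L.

5

The characteristic equation is r^2 - 3r - 10 = 0, which factors as (r - 5)(r + 2) = 0.
So the roots are 5 and -2. Since |5| > |-2| and the coefficient of 5^j is non-zero, the ratio tends to 5.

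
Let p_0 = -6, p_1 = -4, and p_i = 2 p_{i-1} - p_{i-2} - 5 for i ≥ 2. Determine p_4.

p_2 = 2·(-4) - (-6) - 5 = -7
p_3 = 2·(-7) - (-4) - 5 = -15
p_4 = 2·(-15) - (-7) - 5 = -28

-28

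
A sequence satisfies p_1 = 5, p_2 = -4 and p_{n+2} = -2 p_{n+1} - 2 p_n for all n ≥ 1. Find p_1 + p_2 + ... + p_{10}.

p_3 = -2·(-4) - 2·5 = -2
p_4 = -2·(-2) - 2·(-4) = 12
p_5 = -2·12 - 2·(-2) = -20
p_6 = -2·(-20) - 2·12 = 16
p_7 = -2·16 - 2·(-20) = 8
p_8 = -2·8 - 2·16 = -48
p_9 = -2·(-48) - 2·8 = 80
p_{10} = -2·80 - 2·(-48) = -64
Sum = 5 + (-4) + (-2) + 12 + (-20) + 16 + 8 + (-48) + 80 + (-64) = -17

-17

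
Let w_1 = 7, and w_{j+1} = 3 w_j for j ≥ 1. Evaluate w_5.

w_2 = 3*7 = 21
w_3 = 3*21 = 63
w_4 = 3*63 = 189
w_5 = 3*189 = 567

567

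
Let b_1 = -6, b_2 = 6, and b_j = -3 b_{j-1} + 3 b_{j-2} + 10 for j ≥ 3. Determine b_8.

b_3 = -3(6) + 3(-6) + 10 = -26
b_4 = -3(-26) + 3(6) + 10 = 106
b_5 = -3(106) + 3(-26) + 10 = -386
b_6 = -3(-386) + 3(106) + 10 = 1486
b_7 = -3(1486) + 3(-386) + 10 = -5606
b_8 = -3(-5606) + 3(1486) + 10 = 21286

21286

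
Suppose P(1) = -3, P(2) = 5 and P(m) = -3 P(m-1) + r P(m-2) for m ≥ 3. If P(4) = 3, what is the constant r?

-3

P(3) = -15 - 3r
P(4) = 45 + 14r
So 45 + 14r = 3, giving r = -3.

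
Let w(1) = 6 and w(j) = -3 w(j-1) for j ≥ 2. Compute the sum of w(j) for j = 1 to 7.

3282

w(2) = -3*6 = -18
w(3) = -3*(-18) = 54
w(4) = -3*54 = -162
w(5) = -3*(-162) = 486
w(6) = -3*486 = -1458
w(7) = -3*(-1458) = 4374
Sum = 6 + (-18) + 54 + (-162) + 486 + (-1458) + 4374 = 3282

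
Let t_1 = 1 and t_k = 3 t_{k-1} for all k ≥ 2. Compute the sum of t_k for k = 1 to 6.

t_2 = 3(1) = 3
t_3 = 3(3) = 9
t_4 = 3(9) = 27
t_5 = 3(27) = 81
t_6 = 3(81) = 243
Sum = 1 + 3 + 9 + 27 + 81 + 243 = 364

364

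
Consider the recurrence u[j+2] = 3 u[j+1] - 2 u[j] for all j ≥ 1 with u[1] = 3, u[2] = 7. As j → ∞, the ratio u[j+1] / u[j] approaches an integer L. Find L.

2

The characteristic equation is r^2 - 3r + 2 = 0, which factors as (r - 2)(r - 1) = 0.
So the roots are 2 and 1. Since |2| > |1| and the coefficient of 2^j is non-zero, the ratio tends to 2.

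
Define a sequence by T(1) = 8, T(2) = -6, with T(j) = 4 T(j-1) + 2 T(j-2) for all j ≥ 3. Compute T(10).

-335456

T(3) = 4*(-6) + 2*8 = -8
T(4) = 4*(-8) + 2*(-6) = -44
T(5) = 4*(-44) + 2*(-8) = -192
T(6) = 4*(-192) + 2*(-44) = -856
T(7) = 4*(-856) + 2*(-192) = -3808
T(8) = 4*(-3808) + 2*(-856) = -16944
T(9) = 4*(-16944) + 2*(-3808) = -75392
T(10) = 4*(-75392) + 2*(-16944) = -335456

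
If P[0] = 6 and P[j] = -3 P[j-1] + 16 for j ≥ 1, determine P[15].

The fixed point is 16/(1 + 3) = 4, so P[j] - 4 = -3(P[j-1] - 4).
Hence P[j] = 2·(-3)^j + 4.
P[15] = 2·(-3)^{15} + 4 = 2·-14348907 + 4 = -28697810.

-28697810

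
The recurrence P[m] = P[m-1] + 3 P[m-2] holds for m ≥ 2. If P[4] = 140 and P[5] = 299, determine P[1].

8

Rearranging, P[m-2] = (P[m] - P[m-1]) / 3.
P[3] = (299 - 140) / 3 = 159/3 = 53
P[2] = (140 - 53) / 3 = 87/3 = 29
P[1] = (53 - 29) / 3 = 24/3 = 8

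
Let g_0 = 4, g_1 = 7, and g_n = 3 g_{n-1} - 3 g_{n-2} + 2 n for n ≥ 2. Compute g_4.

g_2 = 3(7) - 3(4) + 4 = 13
g_3 = 3(13) - 3(7) + 6 = 24
g_4 = 3(24) - 3(13) + 8 = 41

41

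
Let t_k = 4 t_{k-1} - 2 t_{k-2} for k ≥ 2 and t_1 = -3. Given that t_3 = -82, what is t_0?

5

Let t_0 = w.
t_2 = -12 - 2w
t_3 = -42 - 8w
So -42 - 8w = -82, giving w = 5.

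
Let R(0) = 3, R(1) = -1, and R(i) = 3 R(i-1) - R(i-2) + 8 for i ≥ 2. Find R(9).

7223

R(2) = 3·(-1) - 3 + 8 = 2
R(3) = 3·2 - (-1) + 8 = 15
R(4) = 3·15 - 2 + 8 = 51
R(5) = 3·51 - 15 + 8 = 146
R(6) = 3·146 - 51 + 8 = 395
R(7) = 3·395 - 146 + 8 = 1047
R(8) = 3·1047 - 395 + 8 = 2754
R(9) = 3·2754 - 1047 + 8 = 7223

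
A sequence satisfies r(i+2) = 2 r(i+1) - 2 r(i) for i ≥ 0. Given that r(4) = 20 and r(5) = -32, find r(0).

-5

Rearranging, r(i-2) = (r(i) - 2 r(i-1)) / -2.
r(3) = (-32 - 2·20) / -2 = -72/-2 = 36
r(2) = (20 - 2·36) / -2 = -52/-2 = 26
r(1) = (36 - 2·26) / -2 = -16/-2 = 8
r(0) = (26 - 2·8) / -2 = 10/-2 = -5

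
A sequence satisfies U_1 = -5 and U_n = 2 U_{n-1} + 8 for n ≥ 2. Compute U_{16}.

The fixed point is 8/(1 - 2) = -8, so U_n + 8 = 2(U_{n-1} + 8).
Hence U_n = 3·2^{n-1} - 8.
U_{16} = 3·2^{15} - 8 = 3·32768 - 8 = 98296.

98296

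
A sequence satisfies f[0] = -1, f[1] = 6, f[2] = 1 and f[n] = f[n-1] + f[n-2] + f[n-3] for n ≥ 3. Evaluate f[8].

f[3] = 1 + 6 + (-1) = 6
f[4] = 6 + 1 + 6 = 13
f[5] = 13 + 6 + 1 = 20
f[6] = 20 + 13 + 6 = 39
f[7] = 39 + 20 + 13 = 72
f[8] = 72 + 39 + 20 = 131

131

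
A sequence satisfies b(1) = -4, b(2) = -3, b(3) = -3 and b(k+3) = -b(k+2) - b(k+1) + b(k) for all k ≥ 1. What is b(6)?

b(4) = -(-3) - (-3) + (-4) = 2
b(5) = -2 - (-3) + (-3) = -2
b(6) = -(-2) - 2 + (-3) = -3

-3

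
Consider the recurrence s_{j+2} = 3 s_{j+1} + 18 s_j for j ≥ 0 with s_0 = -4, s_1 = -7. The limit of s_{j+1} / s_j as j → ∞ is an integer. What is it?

6

The characteristic equation is r^2 - 3r - 18 = 0, which factors as (r - 6)(r + 3) = 0.
So the roots are 6 and -3. Since |6| > |-3| and the coefficient of 6^j is non-zero, the ratio tends to 6.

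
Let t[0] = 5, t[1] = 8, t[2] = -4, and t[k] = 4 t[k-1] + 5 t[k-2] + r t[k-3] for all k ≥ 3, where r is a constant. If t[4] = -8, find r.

-3

t[3] = 24 + 5r
t[4] = 76 + 28r
So 76 + 28r = -8, giving r = -3.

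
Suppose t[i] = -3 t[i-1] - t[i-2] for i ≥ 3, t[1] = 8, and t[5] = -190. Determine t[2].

Let t[2] = x.
t[3] = -8 - 3x
t[4] = 24 + 8x
t[5] = -64 - 21x
So -64 - 21x = -190, giving x = 6.

6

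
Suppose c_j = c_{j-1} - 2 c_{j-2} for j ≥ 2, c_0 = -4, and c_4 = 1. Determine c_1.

-3

Let c_1 = y.
c_2 = 8 + y
c_3 = 8 - y
c_4 = -8 - 3y
So -8 - 3y = 1, giving y = -3.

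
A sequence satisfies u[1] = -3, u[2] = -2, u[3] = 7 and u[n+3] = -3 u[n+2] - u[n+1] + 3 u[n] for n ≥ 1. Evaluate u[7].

337

u[4] = -3·7 - (-2) + 3·(-3) = -28
u[5] = -3·(-28) - 7 + 3·(-2) = 71
u[6] = -3·71 - (-28) + 3·7 = -164
u[7] = -3·(-164) - 71 + 3·(-28) = 337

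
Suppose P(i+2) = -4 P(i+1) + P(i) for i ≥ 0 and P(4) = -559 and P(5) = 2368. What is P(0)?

Rearranging, P(i-2) = P(i) + 4 P(i-1).
P(3) = 2368 + 4(-559) = 132
P(2) = -559 + 4(132) = -31
P(1) = 132 + 4(-31) = 8
P(0) = -31 + 4(8) = 1

1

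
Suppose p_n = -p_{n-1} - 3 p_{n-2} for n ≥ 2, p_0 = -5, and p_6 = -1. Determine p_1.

Let p_1 = x.
p_2 = 15 - x
p_3 = -15 - 2x
p_4 = -30 + 5x
p_5 = 75 + x
p_6 = 15 - 16x
So 15 - 16x = -1, giving x = 1.

1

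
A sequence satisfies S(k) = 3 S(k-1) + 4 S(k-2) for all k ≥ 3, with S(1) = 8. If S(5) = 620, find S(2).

4

Let S(2) = z.
S(3) = 32 + 3z
S(4) = 96 + 13z
S(5) = 416 + 51z
So 416 + 51z = 620, giving z = 4.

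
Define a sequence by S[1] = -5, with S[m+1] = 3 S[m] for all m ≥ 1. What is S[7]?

S[2] = 3(-5) = -15
S[3] = 3(-15) = -45
S[4] = 3(-45) = -135
S[5] = 3(-135) = -405
S[6] = 3(-405) = -1215
S[7] = 3(-1215) = -3645

-3645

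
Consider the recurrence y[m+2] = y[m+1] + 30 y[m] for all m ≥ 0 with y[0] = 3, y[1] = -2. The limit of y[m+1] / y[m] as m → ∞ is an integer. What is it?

The characteristic equation is r^2 - r - 30 = 0, which factors as (r - 6)(r + 5) = 0.
So the roots are 6 and -5. Since |6| > |-5| and the coefficient of 6^m is non-zero, the ratio tends to 6.

6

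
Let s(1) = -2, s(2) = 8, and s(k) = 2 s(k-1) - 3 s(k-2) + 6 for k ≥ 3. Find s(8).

s(3) = 2*8 - 3*(-2) + 6 = 28
s(4) = 2*28 - 3*8 + 6 = 38
s(5) = 2*38 - 3*28 + 6 = -2
s(6) = 2*(-2) - 3*38 + 6 = -112
s(7) = 2*(-112) - 3*(-2) + 6 = -212
s(8) = 2*(-212) - 3*(-112) + 6 = -82

-82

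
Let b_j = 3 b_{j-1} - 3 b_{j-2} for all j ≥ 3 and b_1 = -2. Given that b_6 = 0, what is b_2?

Let b_2 = v.
b_3 = 6 + 3v
b_4 = 18 + 6v
b_5 = 36 + 9v
b_6 = 54 + 9v
So 54 + 9v = 0, giving v = -6.

-6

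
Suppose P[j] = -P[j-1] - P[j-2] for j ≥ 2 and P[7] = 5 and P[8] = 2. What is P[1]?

5

Rearranging, P[j-2] = -(P[j] + P[j-1]).
P[6] = -(2 + 5) = -7
P[5] = -(5 + (-7)) = 2
P[4] = -(-7 + 2) = 5
P[3] = -(2 + 5) = -7
P[2] = -(5 + (-7)) = 2
P[1] = -(-7 + 2) = 5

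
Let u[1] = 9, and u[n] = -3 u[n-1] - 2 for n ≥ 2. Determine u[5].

769

u[2] = -3·9 - 2 = -29
u[3] = -3·(-29) - 2 = 85
u[4] = -3·85 - 2 = -257
u[5] = -3·(-257) - 2 = 769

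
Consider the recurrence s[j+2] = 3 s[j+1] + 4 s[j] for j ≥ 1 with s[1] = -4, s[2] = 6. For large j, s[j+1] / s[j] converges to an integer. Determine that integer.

4

The characteristic equation is r^2 - 3r - 4 = 0, which factors as (r - 4)(r + 1) = 0.
So the roots are 4 and -1. Since |4| > |-1| and the coefficient of 4^j is non-zero, the ratio tends to 4.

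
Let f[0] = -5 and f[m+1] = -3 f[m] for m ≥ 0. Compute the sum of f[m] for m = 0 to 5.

910

f[1] = -3·(-5) = 15
f[2] = -3·15 = -45
f[3] = -3·(-45) = 135
f[4] = -3·135 = -405
f[5] = -3·(-405) = 1215
Sum = (-5) + 15 + (-45) + 135 + (-405) + 1215 = 910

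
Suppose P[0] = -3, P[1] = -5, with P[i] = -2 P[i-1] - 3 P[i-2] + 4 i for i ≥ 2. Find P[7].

37

P[2] = -2·(-5) - 3·(-3) + 8 = 27
P[3] = -2·27 - 3·(-5) + 12 = -27
P[4] = -2·(-27) - 3·27 + 16 = -11
P[5] = -2·(-11) - 3·(-27) + 20 = 123
P[6] = -2·123 - 3·(-11) + 24 = -189
P[7] = -2·(-189) - 3·123 + 28 = 37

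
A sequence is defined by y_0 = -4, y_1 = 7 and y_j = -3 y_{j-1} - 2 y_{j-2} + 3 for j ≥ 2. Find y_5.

y_2 = -3*7 - 2*(-4) + 3 = -10
y_3 = -3*(-10) - 2*7 + 3 = 19
y_4 = -3*19 - 2*(-10) + 3 = -34
y_5 = -3*(-34) - 2*19 + 3 = 67

67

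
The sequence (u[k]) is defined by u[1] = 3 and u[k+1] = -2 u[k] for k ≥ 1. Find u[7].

192

u[2] = -2*3 = -6
u[3] = -2*(-6) = 12
u[4] = -2*12 = -24
u[5] = -2*(-24) = 48
u[6] = -2*48 = -96
u[7] = -2*(-96) = 192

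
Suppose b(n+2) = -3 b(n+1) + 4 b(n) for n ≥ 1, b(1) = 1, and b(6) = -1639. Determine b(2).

Let b(2) = z.
b(3) = 4 - 3z
b(4) = -12 + 13z
b(5) = 52 - 51z
b(6) = -204 + 205z
So -204 + 205z = -1639, giving z = -7.

-7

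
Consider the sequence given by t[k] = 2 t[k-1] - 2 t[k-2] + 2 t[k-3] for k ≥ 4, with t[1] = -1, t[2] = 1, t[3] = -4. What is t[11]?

-136

t[4] = 2*(-4) - 2*1 + 2*(-1) = -12
t[5] = 2*(-12) - 2*(-4) + 2*1 = -14
t[6] = 2*(-14) - 2*(-12) + 2*(-4) = -12
t[7] = 2*(-12) - 2*(-14) + 2*(-12) = -20
t[8] = 2*(-20) - 2*(-12) + 2*(-14) = -44
t[9] = 2*(-44) - 2*(-20) + 2*(-12) = -72
t[10] = 2*(-72) - 2*(-44) + 2*(-20) = -96
t[11] = 2*(-96) - 2*(-72) + 2*(-44) = -136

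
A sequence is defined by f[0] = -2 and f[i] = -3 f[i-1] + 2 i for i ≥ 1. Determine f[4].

f[1] = -3*(-2) + 2 = 8
f[2] = -3*8 + 4 = -20
f[3] = -3*(-20) + 6 = 66
f[4] = -3*66 + 8 = -190

-190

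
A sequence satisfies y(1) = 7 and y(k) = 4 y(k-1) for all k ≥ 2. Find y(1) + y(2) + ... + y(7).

38227

y(2) = 4(7) = 28
y(3) = 4(28) = 112
y(4) = 4(112) = 448
y(5) = 4(448) = 1792
y(6) = 4(1792) = 7168
y(7) = 4(7168) = 28672
Sum = 7 + 28 + 112 + 448 + 1792 + 7168 + 28672 = 38227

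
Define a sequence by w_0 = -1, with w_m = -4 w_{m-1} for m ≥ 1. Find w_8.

-65536

w_1 = -4*(-1) = 4
w_2 = -4*4 = -16
w_3 = -4*(-16) = 64
w_4 = -4*64 = -256
w_5 = -4*(-256) = 1024
w_6 = -4*1024 = -4096
w_7 = -4*(-4096) = 16384
w_8 = -4*16384 = -65536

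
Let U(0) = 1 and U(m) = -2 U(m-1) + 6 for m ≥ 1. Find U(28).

-268435454

The fixed point is 6/(1 + 2) = 2, so U(m) - 2 = -2(U(m-1) - 2).
Hence U(m) = -1·(-2)^m + 2.
U(28) = -1·(-2)^{28} + 2 = -1·268435456 + 2 = -268435454.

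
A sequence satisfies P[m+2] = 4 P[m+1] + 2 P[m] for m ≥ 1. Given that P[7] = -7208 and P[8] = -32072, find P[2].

Rearranging, P[m-2] = (P[m] - 4 P[m-1]) / 2.
P[6] = (-32072 - 4·(-7208)) / 2 = -3240/2 = -1620
P[5] = (-7208 - 4·(-1620)) / 2 = -728/2 = -364
P[4] = (-1620 - 4·(-364)) / 2 = -164/2 = -82
P[3] = (-364 - 4·(-82)) / 2 = -36/2 = -18
P[2] = (-82 - 4·(-18)) / 2 = -10/2 = -5

-5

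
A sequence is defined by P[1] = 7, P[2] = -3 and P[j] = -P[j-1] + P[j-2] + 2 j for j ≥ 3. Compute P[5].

P[3] = -(-3) + 7 + 6 = 16
P[4] = -16 + (-3) + 8 = -11
P[5] = -(-11) + 16 + 10 = 37

37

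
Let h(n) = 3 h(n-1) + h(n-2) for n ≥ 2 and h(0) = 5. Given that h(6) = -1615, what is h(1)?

Let h(1) = z.
h(2) = 5 + 3z
h(3) = 15 + 10z
h(4) = 50 + 33z
h(5) = 165 + 109z
h(6) = 545 + 360z
So 545 + 360z = -1615, giving z = -6.

-6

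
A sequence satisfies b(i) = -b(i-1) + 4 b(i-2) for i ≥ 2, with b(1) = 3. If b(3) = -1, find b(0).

Let b(0) = y.
b(2) = -3 + 4y
b(3) = 15 - 4y
So 15 - 4y = -1, giving y = 4.

4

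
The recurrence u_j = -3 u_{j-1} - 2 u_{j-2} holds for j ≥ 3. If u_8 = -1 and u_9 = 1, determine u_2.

Rearranging, u_{j-2} = (u_j + 3 u_{j-1}) / -2.
u_7 = (1 + 3(-1)) / -2 = -2/-2 = 1
u_6 = (-1 + 3(1)) / -2 = 2/-2 = -1
u_5 = (1 + 3(-1)) / -2 = -2/-2 = 1
u_4 = (-1 + 3(1)) / -2 = 2/-2 = -1
u_3 = (1 + 3(-1)) / -2 = -2/-2 = 1
u_2 = (-1 + 3(1)) / -2 = 2/-2 = -1

-1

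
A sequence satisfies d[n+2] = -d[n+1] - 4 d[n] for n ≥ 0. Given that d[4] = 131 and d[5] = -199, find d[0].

8

Rearranging, d[n-2] = (d[n] + d[n-1]) / -4.
d[3] = (-199 + 131) / -4 = -68/-4 = 17
d[2] = (131 + 17) / -4 = 148/-4 = -37
d[1] = (17 + (-37)) / -4 = -20/-4 = 5
d[0] = (-37 + 5) / -4 = -32/-4 = 8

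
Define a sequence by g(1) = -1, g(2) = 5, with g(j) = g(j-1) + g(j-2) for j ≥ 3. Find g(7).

35

g(3) = 5 + (-1) = 4
g(4) = 4 + 5 = 9
g(5) = 9 + 4 = 13
g(6) = 13 + 9 = 22
g(7) = 22 + 13 = 35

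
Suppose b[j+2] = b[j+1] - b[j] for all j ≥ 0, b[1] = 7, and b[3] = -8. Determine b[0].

8

Let b[0] = x.
b[2] = 7 - x
b[3] = -x
So -x = -8, giving x = 8.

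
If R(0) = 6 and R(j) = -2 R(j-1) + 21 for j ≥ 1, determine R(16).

The fixed point is 21/(1 + 2) = 7, so R(j) - 7 = -2(R(j-1) - 7).
Hence R(j) = -1·(-2)^j + 7.
R(16) = -1·(-2)^{16} + 7 = -1·65536 + 7 = -65529.

-65529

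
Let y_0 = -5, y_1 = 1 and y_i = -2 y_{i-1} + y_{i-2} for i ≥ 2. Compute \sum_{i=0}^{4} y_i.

-33

y_2 = -2*1 + (-5) = -7
y_3 = -2*(-7) + 1 = 15
y_4 = -2*15 + (-7) = -37
Sum = (-5) + 1 + (-7) + 15 + (-37) = -33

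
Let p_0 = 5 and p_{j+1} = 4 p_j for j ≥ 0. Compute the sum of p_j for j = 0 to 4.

p_1 = 4·5 = 20
p_2 = 4·20 = 80
p_3 = 4·80 = 320
p_4 = 4·320 = 1280
Sum = 5 + 20 + 80 + 320 + 1280 = 1705

1705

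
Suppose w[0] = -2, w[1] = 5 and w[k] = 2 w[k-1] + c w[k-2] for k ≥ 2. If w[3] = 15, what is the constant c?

-5

w[2] = 10 - 2c
w[3] = 20 + c
So 20 + c = 15, giving c = -5.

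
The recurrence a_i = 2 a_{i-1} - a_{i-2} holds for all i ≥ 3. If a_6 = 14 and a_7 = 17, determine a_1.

Rearranging, a_{i-2} = -(a_i - 2 a_{i-1}).
a_5 = -(17 - 2(14)) = 11
a_4 = -(14 - 2(11)) = 8
a_3 = -(11 - 2(8)) = 5
a_2 = -(8 - 2(5)) = 2
a_1 = -(5 - 2(2)) = -1

-1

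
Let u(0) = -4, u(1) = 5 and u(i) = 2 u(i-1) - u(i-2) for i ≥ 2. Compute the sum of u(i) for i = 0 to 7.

u(2) = 2*5 - (-4) = 14
u(3) = 2*14 - 5 = 23
u(4) = 2*23 - 14 = 32
u(5) = 2*32 - 23 = 41
u(6) = 2*41 - 32 = 50
u(7) = 2*50 - 41 = 59
Sum = (-4) + 5 + 14 + 23 + 32 + 41 + 50 + 59 = 220

220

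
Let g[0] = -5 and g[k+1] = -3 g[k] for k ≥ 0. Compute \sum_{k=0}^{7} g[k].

g[1] = -3*(-5) = 15
g[2] = -3*15 = -45
g[3] = -3*(-45) = 135
g[4] = -3*135 = -405
g[5] = -3*(-405) = 1215
g[6] = -3*1215 = -3645
g[7] = -3*(-3645) = 10935
Sum = (-5) + 15 + (-45) + 135 + (-405) + 1215 + (-3645) + 10935 = 8200

8200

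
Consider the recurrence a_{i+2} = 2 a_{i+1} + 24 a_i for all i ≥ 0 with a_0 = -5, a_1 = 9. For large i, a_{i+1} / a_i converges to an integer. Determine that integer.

The characteristic equation is r^2 - 2r - 24 = 0, which factors as (r - 6)(r + 4) = 0.
So the roots are 6 and -4. Since |6| > |-4| and the coefficient of 6^i is non-zero, the ratio tends to 6.

6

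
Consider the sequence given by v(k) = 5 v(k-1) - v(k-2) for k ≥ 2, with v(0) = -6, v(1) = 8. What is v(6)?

v(2) = 5·8 - (-6) = 46
v(3) = 5·46 - 8 = 222
v(4) = 5·222 - 46 = 1064
v(5) = 5·1064 - 222 = 5098
v(6) = 5·5098 - 1064 = 24426

24426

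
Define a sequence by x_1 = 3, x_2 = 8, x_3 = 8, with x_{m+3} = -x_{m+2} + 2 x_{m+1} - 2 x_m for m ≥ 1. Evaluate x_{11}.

202

x_4 = -8 + 2(8) - 2(3) = 2
x_5 = -2 + 2(8) - 2(8) = -2
x_6 = -(-2) + 2(2) - 2(8) = -10
x_7 = -(-10) + 2(-2) - 2(2) = 2
x_8 = -2 + 2(-10) - 2(-2) = -18
x_9 = -(-18) + 2(2) - 2(-10) = 42
x_{10} = -42 + 2(-18) - 2(2) = -82
x_{11} = -(-82) + 2(42) - 2(-18) = 202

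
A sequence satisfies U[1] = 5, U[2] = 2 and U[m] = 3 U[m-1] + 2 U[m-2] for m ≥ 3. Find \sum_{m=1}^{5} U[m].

263

U[3] = 3·2 + 2·5 = 16
U[4] = 3·16 + 2·2 = 52
U[5] = 3·52 + 2·16 = 188
Sum = 5 + 2 + 16 + 52 + 188 = 263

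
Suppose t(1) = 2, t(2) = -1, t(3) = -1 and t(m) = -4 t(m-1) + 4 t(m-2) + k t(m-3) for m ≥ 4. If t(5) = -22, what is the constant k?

2

t(4) = 2k
t(5) = -4 - 9k
So -4 - 9k = -22, giving k = 2.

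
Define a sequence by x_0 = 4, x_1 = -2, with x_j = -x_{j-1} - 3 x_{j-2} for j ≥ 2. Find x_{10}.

950

x_2 = -(-2) - 3·4 = -10
x_3 = -(-10) - 3·(-2) = 16
x_4 = -16 - 3·(-10) = 14
x_5 = -14 - 3·16 = -62
x_6 = -(-62) - 3·14 = 20
x_7 = -20 - 3·(-62) = 166
x_8 = -166 - 3·20 = -226
x_9 = -(-226) - 3·166 = -272
x_{10} = -(-272) - 3·(-226) = 950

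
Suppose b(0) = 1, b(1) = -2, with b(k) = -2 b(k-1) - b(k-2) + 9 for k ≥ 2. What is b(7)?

b(2) = -2*(-2) - 1 + 9 = 12
b(3) = -2*12 - (-2) + 9 = -13
b(4) = -2*(-13) - 12 + 9 = 23
b(5) = -2*23 - (-13) + 9 = -24
b(6) = -2*(-24) - 23 + 9 = 34
b(7) = -2*34 - (-24) + 9 = -35

-35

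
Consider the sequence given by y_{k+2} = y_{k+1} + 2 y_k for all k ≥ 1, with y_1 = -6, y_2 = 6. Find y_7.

y_3 = 6 + 2*(-6) = -6
y_4 = (-6) + 2*6 = 6
y_5 = 6 + 2*(-6) = -6
y_6 = (-6) + 2*6 = 6
y_7 = 6 + 2*(-6) = -6

-6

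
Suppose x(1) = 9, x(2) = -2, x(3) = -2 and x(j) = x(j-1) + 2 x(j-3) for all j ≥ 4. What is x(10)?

x(4) = (-2) + 2(9) = 16
x(5) = 16 + 2(-2) = 12
x(6) = 12 + 2(-2) = 8
x(7) = 8 + 2(16) = 40
x(8) = 40 + 2(12) = 64
x(9) = 64 + 2(8) = 80
x(10) = 80 + 2(40) = 160

160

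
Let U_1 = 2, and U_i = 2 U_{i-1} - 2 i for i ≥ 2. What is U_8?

-492

U_2 = 2·2 - 4 = 0
U_3 = 2·0 - 6 = -6
U_4 = 2·(-6) - 8 = -20
U_5 = 2·(-20) - 10 = -50
U_6 = 2·(-50) - 12 = -112
U_7 = 2·(-112) - 14 = -238
U_8 = 2·(-238) - 16 = -492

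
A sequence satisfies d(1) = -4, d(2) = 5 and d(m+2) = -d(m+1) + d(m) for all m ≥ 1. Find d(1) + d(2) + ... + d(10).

d(3) = -5 + (-4) = -9
d(4) = -(-9) + 5 = 14
d(5) = -14 + (-9) = -23
d(6) = -(-23) + 14 = 37
d(7) = -37 + (-23) = -60
d(8) = -(-60) + 37 = 97
d(9) = -97 + (-60) = -157
d(10) = -(-157) + 97 = 254
Sum = (-4) + 5 + (-9) + 14 + (-23) + 37 + (-60) + 97 + (-157) + 254 = 154

154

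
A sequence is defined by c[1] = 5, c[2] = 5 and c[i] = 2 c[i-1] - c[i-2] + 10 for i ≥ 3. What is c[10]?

365

c[3] = 2·5 - 5 + 10 = 15
c[4] = 2·15 - 5 + 10 = 35
c[5] = 2·35 - 15 + 10 = 65
c[6] = 2·65 - 35 + 10 = 105
c[7] = 2·105 - 65 + 10 = 155
c[8] = 2·155 - 105 + 10 = 215
c[9] = 2·215 - 155 + 10 = 285
c[10] = 2·285 - 215 + 10 = 365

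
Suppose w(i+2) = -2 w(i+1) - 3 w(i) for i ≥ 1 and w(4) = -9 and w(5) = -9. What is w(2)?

-3

Rearranging, w(i-2) = (w(i) + 2 w(i-1)) / -3.
w(3) = (-9 + 2·(-9)) / -3 = -27/-3 = 9
w(2) = (-9 + 2·9) / -3 = 9/-3 = -3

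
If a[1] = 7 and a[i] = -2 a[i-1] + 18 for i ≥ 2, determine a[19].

262150

The fixed point is 18/(1 + 2) = 6, so a[i] - 6 = -2(a[i-1] - 6).
Hence a[i] = 1·(-2)^{i-1} + 6.
a[19] = 1·(-2)^{18} + 6 = 1·262144 + 6 = 262150.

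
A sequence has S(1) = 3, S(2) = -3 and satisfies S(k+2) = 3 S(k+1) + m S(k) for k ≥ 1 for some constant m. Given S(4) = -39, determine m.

-2

S(3) = -9 + 3m
S(4) = -27 + 6m
So -27 + 6m = -39, giving m = -2.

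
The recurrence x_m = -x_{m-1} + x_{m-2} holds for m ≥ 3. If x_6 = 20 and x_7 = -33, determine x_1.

Rearranging, x_{m-2} = x_m + x_{m-1}.
x_5 = -33 + 20 = -13
x_4 = 20 + (-13) = 7
x_3 = -13 + 7 = -6
x_2 = 7 + (-6) = 1
x_1 = -6 + 1 = -5

-5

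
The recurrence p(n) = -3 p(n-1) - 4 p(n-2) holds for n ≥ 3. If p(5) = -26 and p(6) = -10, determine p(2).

2

Rearranging, p(n-2) = (p(n) + 3 p(n-1)) / -4.
p(4) = (-10 + 3·(-26)) / -4 = -88/-4 = 22
p(3) = (-26 + 3·22) / -4 = 40/-4 = -10
p(2) = (22 + 3·(-10)) / -4 = -8/-4 = 2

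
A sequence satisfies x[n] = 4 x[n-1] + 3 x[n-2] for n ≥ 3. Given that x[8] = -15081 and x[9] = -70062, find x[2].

-3

Rearranging, x[n-2] = (x[n] - 4 x[n-1]) / 3.
x[7] = (-70062 - 4·(-15081)) / 3 = -9738/3 = -3246
x[6] = (-15081 - 4·(-3246)) / 3 = -2097/3 = -699
x[5] = (-3246 - 4·(-699)) / 3 = -450/3 = -150
x[4] = (-699 - 4·(-150)) / 3 = -99/3 = -33
x[3] = (-150 - 4·(-33)) / 3 = -18/3 = -6
x[2] = (-33 - 4·(-6)) / 3 = -9/3 = -3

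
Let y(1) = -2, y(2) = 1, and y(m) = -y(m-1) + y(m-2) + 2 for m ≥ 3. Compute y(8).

21

y(3) = -1 + (-2) + 2 = -1
y(4) = -(-1) + 1 + 2 = 4
y(5) = -4 + (-1) + 2 = -3
y(6) = -(-3) + 4 + 2 = 9
y(7) = -9 + (-3) + 2 = -10
y(8) = -(-10) + 9 + 2 = 21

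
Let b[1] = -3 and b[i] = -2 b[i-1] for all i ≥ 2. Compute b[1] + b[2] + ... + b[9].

-513

b[2] = -2(-3) = 6
b[3] = -2(6) = -12
b[4] = -2(-12) = 24
b[5] = -2(24) = -48
b[6] = -2(-48) = 96
b[7] = -2(96) = -192
b[8] = -2(-192) = 384
b[9] = -2(384) = -768
Sum = (-3) + 6 + (-12) + 24 + (-48) + 96 + (-192) + 384 + (-768) = -513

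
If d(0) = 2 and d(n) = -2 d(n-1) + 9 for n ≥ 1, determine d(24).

-16777213

The fixed point is 9/(1 + 2) = 3, so d(n) - 3 = -2(d(n-1) - 3).
Hence d(n) = -1·(-2)^n + 3.
d(24) = -1·(-2)^{24} + 3 = -1·16777216 + 3 = -16777213.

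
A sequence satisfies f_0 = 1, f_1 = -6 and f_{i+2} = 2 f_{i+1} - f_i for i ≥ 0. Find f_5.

-34

f_2 = 2(-6) - 1 = -13
f_3 = 2(-13) - (-6) = -20
f_4 = 2(-20) - (-13) = -27
f_5 = 2(-27) - (-20) = -34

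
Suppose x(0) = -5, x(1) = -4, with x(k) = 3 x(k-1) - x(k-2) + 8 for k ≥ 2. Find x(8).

x(2) = 3*(-4) - (-5) + 8 = 1
x(3) = 3*1 - (-4) + 8 = 15
x(4) = 3*15 - 1 + 8 = 52
x(5) = 3*52 - 15 + 8 = 149
x(6) = 3*149 - 52 + 8 = 403
x(7) = 3*403 - 149 + 8 = 1068
x(8) = 3*1068 - 403 + 8 = 2809

2809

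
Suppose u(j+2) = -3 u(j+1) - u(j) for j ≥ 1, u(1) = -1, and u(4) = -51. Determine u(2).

-6

Let u(2) = x.
u(3) = 1 - 3x
u(4) = -3 + 8x
So -3 + 8x = -51, giving x = -6.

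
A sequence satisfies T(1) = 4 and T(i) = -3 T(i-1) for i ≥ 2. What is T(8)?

-8748

T(2) = -3·4 = -12
T(3) = -3·(-12) = 36
T(4) = -3·36 = -108
T(5) = -3·(-108) = 324
T(6) = -3·324 = -972
T(7) = -3·(-972) = 2916
T(8) = -3·2916 = -8748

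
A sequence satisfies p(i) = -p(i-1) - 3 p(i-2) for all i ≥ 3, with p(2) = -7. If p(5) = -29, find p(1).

1

Let p(1) = w.
p(3) = 7 - 3w
p(4) = 14 + 3w
p(5) = -35 + 6w
So -35 + 6w = -29, giving w = 1.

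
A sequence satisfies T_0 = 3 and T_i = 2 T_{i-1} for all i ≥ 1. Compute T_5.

96

T_1 = 2·3 = 6
T_2 = 2·6 = 12
T_3 = 2·12 = 24
T_4 = 2·24 = 48
T_5 = 2·48 = 96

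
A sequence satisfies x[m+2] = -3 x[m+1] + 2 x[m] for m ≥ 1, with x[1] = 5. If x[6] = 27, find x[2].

Let x[2] = v.
x[3] = 10 - 3v
x[4] = -30 + 11v
x[5] = 110 - 39v
x[6] = -390 + 139v
So -390 + 139v = 27, giving v = 3.

3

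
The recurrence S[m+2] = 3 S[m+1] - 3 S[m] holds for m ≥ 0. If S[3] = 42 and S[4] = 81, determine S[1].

1

Rearranging, S[m-2] = (S[m] - 3 S[m-1]) / -3.
S[2] = (81 - 3·42) / -3 = -45/-3 = 15
S[1] = (42 - 3·15) / -3 = -3/-3 = 1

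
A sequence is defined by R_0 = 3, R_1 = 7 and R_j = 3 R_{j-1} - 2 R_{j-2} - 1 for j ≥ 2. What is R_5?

R_2 = 3*7 - 2*3 - 1 = 14
R_3 = 3*14 - 2*7 - 1 = 27
R_4 = 3*27 - 2*14 - 1 = 52
R_5 = 3*52 - 2*27 - 1 = 101

101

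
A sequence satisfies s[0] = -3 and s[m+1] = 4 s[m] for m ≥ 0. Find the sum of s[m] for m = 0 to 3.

-255

s[1] = 4*(-3) = -12
s[2] = 4*(-12) = -48
s[3] = 4*(-48) = -192
Sum = (-3) + (-12) + (-48) + (-192) = -255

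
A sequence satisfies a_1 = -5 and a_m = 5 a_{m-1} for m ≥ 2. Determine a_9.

a_2 = 5·(-5) = -25
a_3 = 5·(-25) = -125
a_4 = 5·(-125) = -625
a_5 = 5·(-625) = -3125
a_6 = 5·(-3125) = -15625
a_7 = 5·(-15625) = -78125
a_8 = 5·(-78125) = -390625
a_9 = 5·(-390625) = -1953125

-1953125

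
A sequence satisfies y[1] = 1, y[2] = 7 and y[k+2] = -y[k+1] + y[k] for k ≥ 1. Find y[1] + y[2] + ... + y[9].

y[3] = -7 + 1 = -6
y[4] = -(-6) + 7 = 13
y[5] = -13 + (-6) = -19
y[6] = -(-19) + 13 = 32
y[7] = -32 + (-19) = -51
y[8] = -(-51) + 32 = 83
y[9] = -83 + (-51) = -134
Sum = 1 + 7 + (-6) + 13 + (-19) + 32 + (-51) + 83 + (-134) = -74

-74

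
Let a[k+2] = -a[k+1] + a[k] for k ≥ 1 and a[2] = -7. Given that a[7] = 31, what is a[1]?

-5

Let a[1] = v.
a[3] = 7 + v
a[4] = -14 - v
a[5] = 21 + 2v
a[6] = -35 - 3v
a[7] = 56 + 5v
So 56 + 5v = 31, giving v = -5.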